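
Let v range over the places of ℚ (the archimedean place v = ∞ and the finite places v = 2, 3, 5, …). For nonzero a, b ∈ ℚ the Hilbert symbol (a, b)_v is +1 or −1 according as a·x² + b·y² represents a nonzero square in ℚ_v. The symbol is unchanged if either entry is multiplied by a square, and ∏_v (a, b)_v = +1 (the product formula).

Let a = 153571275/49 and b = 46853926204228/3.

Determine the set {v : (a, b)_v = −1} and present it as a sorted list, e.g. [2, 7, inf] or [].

(a, b) ≡ (682539, 19005107979) mod (ℚ^×)²; places V = {2, 3, 5, 7, 11, 13, 19, 29, 37, 41, 43, 53, ∞}.
(a,b)_43: α=1, u≡10; β=2, v≡11 (mod 43); (10|43)=+1, (11|43)=+1; sign (−1)^0·+1^2·+1^1 = +1.
(a,b)_∞: sgn(682539)=+, sgn(19005107979)=+, so +1.
(a,b)_2: α=0, β=2; u≡3, v≡3 (mod 8); ε(u)ε(v)=1·1, αω(v)=0·1, βω(u)=2·1; sum ≡ 1  ⇒  -1.
(a,b)_53: α=0, u≡50; β=1, v≡35 (mod 53); (50|53)=-1, (35|53)=-1; sign (−1)^0·-1^1·-1^0 = -1.
(a,b)_29: α=0, u≡9; β=1, v≡19 (mod 29); (9|29)=+1, (19|29)=-1; sign (−1)^0·+1^1·-1^0 = +1.
(a,b)_37: α=1, u≡33; β=1, v≡20 (mod 37); (33|37)=+1, (20|37)=-1; sign (−1)^0·+1^1·-1^1 = -1.
(a,b)_3: α=3, u≡2; β=-1, v≡1 (mod 3); (2|3)=-1, (1|3)=+1; sign (−1)^1·-1^-1·+1^3 = +1.
(a,b)_7: α=-2, u≡4; β=0, v≡1 (mod 7); (4|7)=+1, (1|7)=+1; sign (−1)^0·+1^0·+1^-2 = +1.
(a,b)_41: α=0, u≡30; β=1, v≡8 (mod 41); (30|41)=-1, (8|41)=+1; sign (−1)^0·-1^1·+1^0 = -1.
(a,b)_13: α=1, u≡1; β=1, v≡4 (mod 13); (1|13)=+1, (4|13)=+1; sign (−1)^0·+1^1·+1^1 = +1.
(a,b)_11: α=1, u≡9; β=1, v≡9 (mod 11); (9|11)=+1, (9|11)=+1; sign (−1)^1·+1^1·+1^1 = -1.
(a,b)_5: α=2, u≡4; β=0, v≡1 (mod 5); (4|5)=+1, (1|5)=+1; sign (−1)^0·+1^0·+1^2 = +1.
(a,b)_19: α=0, u≡15; β=1, v≡5 (mod 19); (15|19)=-1, (5|19)=+1; sign (−1)^0·-1^1·+1^0 = -1.
(682539, 19005107979 / ℚ) ramifies at {2, 11, 19, 37, 41, 53}: a division algebra.

[2, 11, 19, 37, 41, 53]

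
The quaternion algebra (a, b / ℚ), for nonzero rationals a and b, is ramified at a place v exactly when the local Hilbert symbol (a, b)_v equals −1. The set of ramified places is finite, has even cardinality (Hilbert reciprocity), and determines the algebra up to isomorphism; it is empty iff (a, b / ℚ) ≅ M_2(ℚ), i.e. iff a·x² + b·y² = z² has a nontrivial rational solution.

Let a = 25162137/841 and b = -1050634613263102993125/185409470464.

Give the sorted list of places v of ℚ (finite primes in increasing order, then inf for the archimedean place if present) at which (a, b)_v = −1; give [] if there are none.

(a, b) ≡ (57057, -4389) mod (ℚ^×)²; places V = {2, 3, 5, 7, 11, 13, 19, 29, ∞}.
(a,b)_13: α=1, u≡2; β=2, v≡7 (mod 13); (2|13)=-1, (7|13)=-1; sign (−1)^0·-1^2·-1^1 = -1.
(a,b)_7: α=3, u≡6; β=9, v≡5 (mod 7); (6|7)=-1, (5|7)=-1; sign (−1)^1·-1^9·-1^3 = -1.
(a,b)_5: α=0, u≡2; β=4, v≡4 (mod 5); (2|5)=-1, (4|5)=+1; sign (−1)^0·-1^4·+1^0 = +1.
(a,b)_19: α=1, u≡16; β=3, v≡1 (mod 19); (16|19)=+1, (1|19)=+1; sign (−1)^1·+1^3·+1^1 = -1.
(a,b)_11: α=1, u≡10; β=3, v≡8 (mod 11); (10|11)=-1, (8|11)=-1; sign (−1)^1·-1^3·-1^1 = -1.
(a,b)_3: α=3, u≡2; β=3, v≡1 (mod 3); (2|3)=-1, (1|3)=+1; sign (−1)^1·-1^3·+1^3 = +1.
(a,b)_29: α=-2, u≡26; β=-4, v≡19 (mod 29); (26|29)=-1, (19|29)=-1; sign (−1)^0·-1^-4·-1^-2 = +1.
(a,b)_2: α=0, β=-18; u≡1, v≡3 (mod 8); ε(u)ε(v)=0·1, αω(v)=0·1, βω(u)=-18·0; sum ≡ 0  ⇒  +1.
(a,b)_∞: sgn(57057)=+, sgn(-4389)=−, so +1.
Ram(57057, -4389) = {7, 11, 13, 19}; no ℚ_7-point on the conic.

[7, 11, 13, 19]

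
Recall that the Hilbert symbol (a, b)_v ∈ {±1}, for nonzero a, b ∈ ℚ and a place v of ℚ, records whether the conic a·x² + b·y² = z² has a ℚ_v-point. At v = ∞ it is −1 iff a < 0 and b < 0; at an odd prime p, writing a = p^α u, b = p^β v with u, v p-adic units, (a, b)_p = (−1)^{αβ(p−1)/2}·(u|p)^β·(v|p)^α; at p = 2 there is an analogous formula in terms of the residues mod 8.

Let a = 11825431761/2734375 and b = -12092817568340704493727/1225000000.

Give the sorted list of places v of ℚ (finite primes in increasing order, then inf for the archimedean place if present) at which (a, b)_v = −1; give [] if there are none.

Mod squares: a ≡ 14007, b ≡ -247. Check v ∈ {∞, 2, 3, 5, 7, 11, 13, 17, 19, 23, 29}.
v=7: a=7^-1·(≡6), b=7^-2·(≡3) mod 7; (6|7)=-1, (3|7)=-1; (−1)^{-1·-2·3}·(-1)^-2·(-1)^-1 = -1.
v=19: a=19^0·(≡7), b=19^3·(≡5) mod 19; (7|19)=+1, (5|19)=+1; (−1)^{0·3·9}·(+1)^3·(+1)^0 = +1.
v=23: a=23^1·(≡5), b=23^2·(≡3) mod 23; (5|23)=-1, (3|23)=+1; (−1)^{1·2·11}·(-1)^2·(+1)^1 = +1.
v=11: a=11^2·(≡9), b=11^4·(≡6) mod 11; (9|11)=+1, (6|11)=-1; (−1)^{2·4·5}·(+1)^4·(-1)^2 = +1.
v=5: a=5^-8·(≡3), b=5^-8·(≡3) mod 5; (3|5)=-1, (3|5)=-1; (−1)^{-8·-8·2}·(-1)^-8·(-1)^-8 = +1.
v=2: v_2(a)=0, v_2(b)=-6; units ≡ 7, 1 (mod 8); ε·ε+αω+βω = 1·0+0·0+-6·0 ≡ 0  ⇒  (a,b)_2 = +1.
v=13: a=13^2·(≡2), b=13^5·(≡2) mod 13; (2|13)=-1, (2|13)=-1; (−1)^{2·5·6}·(-1)^5·(-1)^2 = -1.
v=3: a=3^1·(≡1), b=3^6·(≡2) mod 3; (1|3)=+1, (2|3)=-1; (−1)^{1·6·1}·(+1)^6·(-1)^1 = -1.
v=∞: 14007 > 0 and -247 < 0  ⇒  (a,b)_∞ = +1.
v=29: a=29^1·(≡17), b=29^2·(≡18) mod 29; (17|29)=-1, (18|29)=-1; (−1)^{1·2·14}·(-1)^2·(-1)^1 = -1.
v=17: a=17^2·(≡1), b=17^0·(≡2) mod 17; (1|17)=+1, (2|17)=+1; (−1)^{2·0·8}·(+1)^0·(+1)^2 = +1.
Ram(14007, -247) = {3, 7, 13, 29}; no ℚ_3-point on the conic.

[3, 7, 13, 29]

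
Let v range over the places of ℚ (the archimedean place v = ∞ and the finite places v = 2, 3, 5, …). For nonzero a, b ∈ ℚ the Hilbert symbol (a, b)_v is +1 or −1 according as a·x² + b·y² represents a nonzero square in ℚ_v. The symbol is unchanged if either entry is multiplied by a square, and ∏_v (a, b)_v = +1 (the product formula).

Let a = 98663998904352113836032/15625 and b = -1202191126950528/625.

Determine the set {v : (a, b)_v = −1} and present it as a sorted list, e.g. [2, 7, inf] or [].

[3, 11, 13, 43]

Mod squares: a ≡ 1627593, b ≡ -858. Check v ∈ {∞, 2, 3, 5, 11, 13, 31, 37, 43}.
v=11: a=11^1·(≡10), b=11^1·(≡7) mod 11; (10|11)=-1, (7|11)=-1; (−1)^{1·1·5}·(-1)^1·(-1)^1 = -1.
v=37: a=37^3·(≡27), b=37^2·(≡9) mod 37; (27|37)=+1, (9|37)=+1; (−1)^{3·2·18}·(+1)^2·(+1)^3 = +1.
v=31: a=31^3·(≡16), b=31^2·(≡4) mod 31; (16|31)=+1, (4|31)=+1; (−1)^{3·2·15}·(+1)^2·(+1)^3 = +1.
v=5: a=5^-6·(≡2), b=5^-4·(≡2) mod 5; (2|5)=-1, (2|5)=-1; (−1)^{-6·-4·2}·(-1)^-4·(-1)^-6 = +1.
v=∞: 1627593 > 0 and -858 < 0  ⇒  (a,b)_∞ = +1.
v=43: a=43^3·(≡6), b=43^2·(≡28) mod 43; (6|43)=+1, (28|43)=-1; (−1)^{3·2·21}·(+1)^2·(-1)^3 = -1.
v=2: v_2(a)=14, v_2(b)=7; units ≡ 1, 3 (mod 8); ε·ε+αω+βω = 0·1+14·1+7·0 ≡ 0  ⇒  (a,b)_2 = +1.
v=3: a=3^3·(≡2), b=3^3·(≡2) mod 3; (2|3)=-1, (2|3)=-1; (−1)^{3·3·1}·(-1)^3·(-1)^3 = -1.
v=13: a=13^2·(≡5), b=13^1·(≡9) mod 13; (5|13)=-1, (9|13)=+1; (−1)^{2·1·6}·(-1)^1·(+1)^2 = -1.
Ram(1627593, -858) = {3, 11, 13, 43}; no ℚ_3-point on the conic.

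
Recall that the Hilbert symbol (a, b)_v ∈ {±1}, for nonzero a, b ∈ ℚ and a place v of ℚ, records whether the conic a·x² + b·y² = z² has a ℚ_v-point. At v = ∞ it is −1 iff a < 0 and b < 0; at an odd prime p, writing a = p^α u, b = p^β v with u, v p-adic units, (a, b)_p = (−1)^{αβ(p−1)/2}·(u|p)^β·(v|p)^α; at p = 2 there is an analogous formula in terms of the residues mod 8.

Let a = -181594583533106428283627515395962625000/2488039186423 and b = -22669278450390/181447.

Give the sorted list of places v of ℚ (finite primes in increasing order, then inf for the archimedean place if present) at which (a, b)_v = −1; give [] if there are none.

[11, inf]

Mod squares: a ≡ -3094, b ≡ -170170. Check v ∈ {∞, 2, 3, 5, 7, 11, 13, 17, 23, 29}.
v=5: a=5^6·(≡4), b=5^1·(≡1) mod 5; (4|5)=+1, (1|5)=+1; (−1)^{6·1·2}·(+1)^1·(+1)^6 = +1.
v=∞: -3094 < 0 and -170170 < 0  ⇒  (a,b)_∞ = -1.
v=17: a=17^3·(≡3), b=17^1·(≡3) mod 17; (3|17)=-1, (3|17)=-1; (−1)^{3·1·8}·(-1)^1·(-1)^3 = +1.
v=11: a=11^2·(≡6), b=11^1·(≡6) mod 11; (6|11)=-1, (6|11)=-1; (−1)^{2·1·5}·(-1)^1·(-1)^2 = -1.
v=23: a=23^-6·(≡20), b=23^-2·(≡10) mod 23; (20|23)=-1, (10|23)=-1; (−1)^{-6·-2·11}·(-1)^-2·(-1)^-6 = +1.
v=3: a=3^18·(≡2), b=3^8·(≡2) mod 3; (2|3)=-1, (2|3)=-1; (−1)^{18·8·1}·(-1)^8·(-1)^18 = +1.
v=29: a=29^6·(≡22), b=29^2·(≡21) mod 29; (22|29)=+1, (21|29)=-1; (−1)^{6·2·14}·(+1)^2·(-1)^6 = +1.
v=2: v_2(a)=3, v_2(b)=1; units ≡ 5, 3 (mod 8); ε·ε+αω+βω = 0·1+3·1+1·1 ≡ 0  ⇒  (a,b)_2 = +1.
v=13: a=13^9·(≡3), b=13^3·(≡1) mod 13; (3|13)=+1, (1|13)=+1; (−1)^{9·3·6}·(+1)^3·(+1)^9 = +1.
v=7: a=7^-5·(≡5), b=7^-3·(≡4) mod 7; (5|7)=-1, (4|7)=+1; (−1)^{-5·-3·3}·(-1)^-3·(+1)^-5 = +1.
|Ram(-3094, -170170)| = 2, even; anisotropic at {11, ∞}.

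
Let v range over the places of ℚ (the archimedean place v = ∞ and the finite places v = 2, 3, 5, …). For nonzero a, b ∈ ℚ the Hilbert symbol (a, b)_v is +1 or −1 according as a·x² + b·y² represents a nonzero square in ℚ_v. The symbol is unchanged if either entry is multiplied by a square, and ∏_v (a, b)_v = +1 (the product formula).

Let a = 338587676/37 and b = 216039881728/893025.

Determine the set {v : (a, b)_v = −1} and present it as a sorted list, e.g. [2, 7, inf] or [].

[2, 7, 19, 37]

Mod squares: a ≡ 8675723, b ≡ 943. Check v ∈ {∞, 2, 3, 5, 7, 11, 19, 23, 37, 41, 43}.
v=19: a=19^3·(≡17), b=19^0·(≡3) mod 19; (17|19)=+1, (3|19)=-1; (−1)^{3·0·9}·(+1)^0·(-1)^3 = -1.
v=11: a=11^0·(≡5), b=11^2·(≡8) mod 11; (5|11)=+1, (8|11)=-1; (−1)^{0·2·5}·(+1)^2·(-1)^0 = +1.
v=3: a=3^0·(≡2), b=3^-6·(≡1) mod 3; (2|3)=-1, (1|3)=+1; (−1)^{0·-6·1}·(-1)^-6·(+1)^0 = +1.
v=∞: 8675723 > 0 and 943 > 0  ⇒  (a,b)_∞ = +1.
v=23: a=23^0·(≡12), b=23^1·(≡18) mod 23; (12|23)=+1, (18|23)=+1; (−1)^{0·1·11}·(+1)^1·(+1)^0 = +1.
v=5: a=5^0·(≡3), b=5^-2·(≡3) mod 5; (3|5)=-1, (3|5)=-1; (−1)^{0·-2·2}·(-1)^-2·(-1)^0 = +1.
v=7: a=7^1·(≡2), b=7^-2·(≡5) mod 7; (2|7)=+1, (5|7)=-1; (−1)^{1·-2·3}·(+1)^-2·(-1)^1 = -1.
v=41: a=41^1·(≡37), b=41^1·(≡5) mod 41; (37|41)=+1, (5|41)=+1; (−1)^{1·1·20}·(+1)^1·(+1)^1 = +1.
v=37: a=37^-1·(≡10), b=37^0·(≡35) mod 37; (10|37)=+1, (35|37)=-1; (−1)^{-1·0·18}·(+1)^0·(-1)^-1 = -1.
v=2: v_2(a)=2, v_2(b)=10; units ≡ 3, 7 (mod 8); ε·ε+αω+βω = 1·1+2·0+10·1 ≡ 1  ⇒  (a,b)_2 = -1.
v=43: a=43^1·(≡19), b=43^2·(≡23) mod 43; (19|43)=-1, (23|43)=+1; (−1)^{1·2·21}·(-1)^2·(+1)^1 = +1.
(8675723, 943 / ℚ) ramifies at {2, 7, 19, 37}: a division algebra.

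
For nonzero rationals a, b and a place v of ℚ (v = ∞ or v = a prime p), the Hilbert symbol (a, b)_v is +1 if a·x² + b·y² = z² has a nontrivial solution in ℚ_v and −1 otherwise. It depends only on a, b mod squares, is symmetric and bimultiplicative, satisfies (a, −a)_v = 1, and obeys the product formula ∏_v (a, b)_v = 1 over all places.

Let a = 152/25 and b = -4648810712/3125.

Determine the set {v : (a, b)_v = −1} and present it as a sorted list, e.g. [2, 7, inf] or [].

Mod squares: a ≡ 38, b ≡ -910. Check v ∈ {∞, 2, 5, 7, 13, 19}.
v=5: a=5^-2·(≡2), b=5^-5·(≡3) mod 5; (2|5)=-1, (3|5)=-1; (−1)^{-2·-5·2}·(-1)^-5·(-1)^-2 = -1.
v=∞: 38 > 0 and -910 < 0  ⇒  (a,b)_∞ = +1.
v=2: v_2(a)=3, v_2(b)=3; units ≡ 3, 1 (mod 8); ε·ε+αω+βω = 1·0+3·0+3·1 ≡ 1  ⇒  (a,b)_2 = -1.
v=13: a=13^0·(≡4), b=13^1·(≡6) mod 13; (4|13)=+1, (6|13)=-1; (−1)^{0·1·6}·(+1)^1·(-1)^0 = +1.
v=7: a=7^0·(≡3), b=7^3·(≡3) mod 7; (3|7)=-1, (3|7)=-1; (−1)^{0·3·3}·(-1)^3·(-1)^0 = -1.
v=19: a=19^1·(≡14), b=19^4·(≡18) mod 19; (14|19)=-1, (18|19)=-1; (−1)^{1·4·9}·(-1)^4·(-1)^1 = -1.
|Ram(38, -910)| = 4, even; anisotropic at {2, 5, 7, 19}.

[2, 5, 7, 19]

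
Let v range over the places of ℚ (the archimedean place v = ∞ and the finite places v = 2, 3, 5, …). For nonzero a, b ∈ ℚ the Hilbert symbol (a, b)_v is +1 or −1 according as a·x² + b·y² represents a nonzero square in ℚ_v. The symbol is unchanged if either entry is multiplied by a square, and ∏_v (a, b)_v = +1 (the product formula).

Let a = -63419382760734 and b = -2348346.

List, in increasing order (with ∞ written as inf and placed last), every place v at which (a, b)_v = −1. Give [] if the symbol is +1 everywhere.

(a, b) ≡ (-46, -2348346) mod (ℚ^×)²; places V = {2, 3, 7, 11, 13, 17, 23, ∞}.
(a,b)_3: α=2, u≡2; β=1, v≡2 (mod 3); (2|3)=-1, (2|3)=-1; sign (−1)^0·-1^1·-1^2 = -1.
(a,b)_11: α=2, u≡9; β=1, v≡2 (mod 11); (9|11)=+1, (2|11)=-1; sign (−1)^0·+1^1·-1^2 = +1.
(a,b)_23: α=3, u≡22; β=1, v≡18 (mod 23); (22|23)=-1, (18|23)=+1; sign (−1)^1·-1^1·+1^3 = +1.
(a,b)_∞: sgn(-46)=−, sgn(-2348346)=−, so -1.
(a,b)_13: α=2, u≡2; β=1, v≡6 (mod 13); (2|13)=-1, (6|13)=-1; sign (−1)^0·-1^1·-1^2 = -1.
(a,b)_2: α=1, β=1; u≡1, v≡3 (mod 8); ε(u)ε(v)=0·1, αω(v)=1·1, βω(u)=1·0; sum ≡ 1  ⇒  -1.
(a,b)_17: α=2, u≡3; β=1, v≡4 (mod 17); (3|17)=-1, (4|17)=+1; sign (−1)^0·-1^1·+1^2 = -1.
(a,b)_7: α=2, u≡5; β=1, v≡4 (mod 7); (5|7)=-1, (4|7)=+1; sign (−1)^0·-1^1·+1^2 = -1.
|Ram(-46, -2348346)| = 6, even; anisotropic at {2, 3, 7, 13, 17, ∞}.

[2, 3, 7, 13, 17, inf]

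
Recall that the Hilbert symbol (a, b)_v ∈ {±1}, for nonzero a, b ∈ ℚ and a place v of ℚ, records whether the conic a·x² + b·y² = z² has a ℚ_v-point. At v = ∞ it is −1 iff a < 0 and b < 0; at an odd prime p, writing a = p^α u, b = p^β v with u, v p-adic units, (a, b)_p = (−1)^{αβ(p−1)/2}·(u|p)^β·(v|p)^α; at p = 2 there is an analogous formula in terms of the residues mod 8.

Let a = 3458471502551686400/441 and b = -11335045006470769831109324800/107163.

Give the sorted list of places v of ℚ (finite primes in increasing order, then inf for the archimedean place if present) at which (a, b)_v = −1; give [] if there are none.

Mod squares: a ≡ 629, b ≡ -5781. Check v ∈ {∞, 2, 3, 5, 7, 13, 17, 37, 41, 47}.
v=37: a=37^3·(≡35), b=37^4·(≡4) mod 37; (35|37)=-1, (4|37)=+1; (−1)^{3·4·18}·(-1)^4·(+1)^3 = +1.
v=5: a=5^2·(≡1), b=5^2·(≡1) mod 5; (1|5)=+1, (1|5)=+1; (−1)^{2·2·2}·(+1)^2·(+1)^2 = +1.
v=17: a=17^1·(≡7), b=17^2·(≡2) mod 17; (7|17)=-1, (2|17)=+1; (−1)^{1·2·8}·(-1)^2·(+1)^1 = +1.
v=41: a=41^2·(≡26), b=41^3·(≡20) mod 41; (26|41)=-1, (20|41)=+1; (−1)^{2·3·20}·(-1)^3·(+1)^2 = -1.
v=7: a=7^-2·(≡5), b=7^-2·(≡4) mod 7; (5|7)=-1, (4|7)=+1; (−1)^{-2·-2·3}·(-1)^-2·(+1)^-2 = +1.
v=47: a=47^2·(≡21), b=47^3·(≡14) mod 47; (21|47)=+1, (14|47)=+1; (−1)^{2·3·23}·(+1)^3·(+1)^2 = +1.
v=2: v_2(a)=8, v_2(b)=12; units ≡ 5, 3 (mod 8); ε·ε+αω+βω = 0·1+8·1+12·1 ≡ 0  ⇒  (a,b)_2 = +1.
v=∞: 629 > 0 and -5781 < 0  ⇒  (a,b)_∞ = +1.
v=3: a=3^-2·(≡2), b=3^-7·(≡2) mod 3; (2|3)=-1, (2|3)=-1; (−1)^{-2·-7·1}·(-1)^-7·(-1)^-2 = -1.
v=13: a=13^2·(≡8), b=13^4·(≡12) mod 13; (8|13)=-1, (12|13)=+1; (−1)^{2·4·6}·(-1)^4·(+1)^2 = +1.
Ram(629, -5781) = {3, 41}; no ℚ_3-point on the conic.

[3, 41]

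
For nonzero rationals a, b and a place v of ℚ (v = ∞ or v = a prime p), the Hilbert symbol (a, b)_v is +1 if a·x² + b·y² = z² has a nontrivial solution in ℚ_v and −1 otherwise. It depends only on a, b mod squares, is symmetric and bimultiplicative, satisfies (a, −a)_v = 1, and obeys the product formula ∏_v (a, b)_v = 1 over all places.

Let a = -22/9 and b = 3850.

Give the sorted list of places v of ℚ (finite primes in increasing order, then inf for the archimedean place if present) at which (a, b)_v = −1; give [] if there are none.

(a, b) ≡ (-22, 154) mod (ℚ^×)²; places V = {2, 3, 5, 7, 11, ∞}.
(a,b)_5: α=0, u≡2; β=2, v≡4 (mod 5); (2|5)=-1, (4|5)=+1; sign (−1)^0·-1^2·+1^0 = +1.
(a,b)_∞: sgn(-22)=−, sgn(154)=+, so +1.
(a,b)_3: α=-2, u≡2; β=0, v≡1 (mod 3); (2|3)=-1, (1|3)=+1; sign (−1)^0·-1^0·+1^-2 = +1.
(a,b)_2: α=1, β=1; u≡5, v≡5 (mod 8); ε(u)ε(v)=0·0, αω(v)=1·1, βω(u)=1·1; sum ≡ 0  ⇒  +1.
(a,b)_11: α=1, u≡1; β=1, v≡9 (mod 11); (1|11)=+1, (9|11)=+1; sign (−1)^1·+1^1·+1^1 = -1.
(a,b)_7: α=0, u≡3; β=1, v≡4 (mod 7); (3|7)=-1, (4|7)=+1; sign (−1)^0·-1^1·+1^0 = -1.
|Ram(-22, 154)| = 2, even; anisotropic at {7, 11}.

[7, 11]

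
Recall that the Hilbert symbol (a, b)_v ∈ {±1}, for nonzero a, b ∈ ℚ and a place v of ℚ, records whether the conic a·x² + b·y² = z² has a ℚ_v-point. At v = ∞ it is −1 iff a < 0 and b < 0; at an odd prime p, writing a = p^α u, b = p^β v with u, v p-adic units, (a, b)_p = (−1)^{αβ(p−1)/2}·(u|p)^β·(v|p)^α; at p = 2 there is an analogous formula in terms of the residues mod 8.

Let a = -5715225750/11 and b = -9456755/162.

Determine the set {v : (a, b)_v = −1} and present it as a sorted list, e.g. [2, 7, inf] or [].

(a, b) ≡ (-2990130, -3190) mod (ℚ^×)²; places V = {2, 3, 5, 7, 11, 13, 17, 29, 41, ∞}.
(a,b)_∞: sgn(-2990130)=−, sgn(-3190)=−, so -1.
(a,b)_11: α=-1, u≡8; β=3, v≡7 (mod 11); (8|11)=-1, (7|11)=-1; sign (−1)^1·-1^3·-1^-1 = -1.
(a,b)_5: α=3, u≡4; β=1, v≡2 (mod 5); (4|5)=+1, (2|5)=-1; sign (−1)^0·+1^1·-1^3 = -1.
(a,b)_2: α=1, β=-1; u≡7, v≡5 (mod 8); ε(u)ε(v)=1·0, αω(v)=1·1, βω(u)=-1·0; sum ≡ 1  ⇒  -1.
(a,b)_7: α=0, u≡1; β=2, v≡2 (mod 7); (1|7)=+1, (2|7)=+1; sign (−1)^0·+1^2·+1^0 = +1.
(a,b)_29: α=2, u≡10; β=1, v≡4 (mod 29); (10|29)=-1, (4|29)=+1; sign (−1)^0·-1^1·+1^2 = -1.
(a,b)_13: α=1, u≡12; β=0, v≡5 (mod 13); (12|13)=+1, (5|13)=-1; sign (−1)^0·+1^0·-1^1 = -1.
(a,b)_17: α=1, u≡16; β=0, v≡10 (mod 17); (16|17)=+1, (10|17)=-1; sign (−1)^0·+1^0·-1^1 = -1.
(a,b)_41: α=1, u≡36; β=0, v≡32 (mod 41); (36|41)=+1, (32|41)=+1; sign (−1)^0·+1^0·+1^1 = +1.
(a,b)_3: α=1, u≡1; β=-4, v≡2 (mod 3); (1|3)=+1, (2|3)=-1; sign (−1)^0·+1^-4·-1^1 = -1.
Ram(-2990130, -3190) = {2, 3, 5, 11, 13, 17, 29, ∞}; no ℚ_2-point on the conic.

[2, 3, 5, 11, 13, 17, 29, inf]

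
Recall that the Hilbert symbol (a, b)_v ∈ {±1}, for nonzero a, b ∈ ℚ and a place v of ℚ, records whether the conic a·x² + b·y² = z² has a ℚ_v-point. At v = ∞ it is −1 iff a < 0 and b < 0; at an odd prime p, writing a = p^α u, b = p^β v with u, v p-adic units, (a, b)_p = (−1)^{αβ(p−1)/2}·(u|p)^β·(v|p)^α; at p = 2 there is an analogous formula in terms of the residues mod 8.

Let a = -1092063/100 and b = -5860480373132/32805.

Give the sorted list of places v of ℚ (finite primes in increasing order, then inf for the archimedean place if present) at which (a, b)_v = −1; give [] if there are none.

(a, b) ≡ (-22287, -1235554135) mod (ℚ^×)²; places V = {2, 3, 5, 7, 11, 17, 19, 23, 29, 31, 37, ∞}.
(a,b)_29: α=0, u≡26; β=1, v≡22 (mod 29); (26|29)=-1, (22|29)=+1; sign (−1)^0·-1^1·+1^0 = -1.
(a,b)_31: α=0, u≡14; β=1, v≡21 (mod 31); (14|31)=+1, (21|31)=-1; sign (−1)^0·+1^1·-1^0 = +1.
(a,b)_7: α=2, u≡4; β=2, v≡3 (mod 7); (4|7)=+1, (3|7)=-1; sign (−1)^0·+1^2·-1^2 = +1.
(a,b)_∞: sgn(-22287)=−, sgn(-1235554135)=−, so -1.
(a,b)_23: α=1, u≡19; β=1, v≡11 (mod 23); (19|23)=-1, (11|23)=-1; sign (−1)^1·-1^1·-1^1 = -1.
(a,b)_11: α=0, u≡6; β=2, v≡1 (mod 11); (6|11)=-1, (1|11)=+1; sign (−1)^0·-1^2·+1^0 = +1.
(a,b)_37: α=0, u≡31; β=1, v≡1 (mod 37); (31|37)=-1, (1|37)=+1; sign (−1)^0·-1^1·+1^0 = -1.
(a,b)_19: α=1, u≡11; β=1, v≡5 (mod 19); (11|19)=+1, (5|19)=+1; sign (−1)^1·+1^1·+1^1 = -1.
(a,b)_2: α=-2, β=2; u≡1, v≡1 (mod 8); ε(u)ε(v)=0·0, αω(v)=-2·0, βω(u)=2·0; sum ≡ 0  ⇒  +1.
(a,b)_3: α=1, u≡2; β=-8, v≡2 (mod 3); (2|3)=-1, (2|3)=-1; sign (−1)^0·-1^-8·-1^1 = -1.
(a,b)_5: α=-2, u≡3; β=-1, v≡3 (mod 5); (3|5)=-1, (3|5)=-1; sign (−1)^0·-1^-1·-1^-2 = -1.
(a,b)_17: α=1, u≡15; β=1, v≡6 (mod 17); (15|17)=+1, (6|17)=-1; sign (−1)^0·+1^1·-1^1 = -1.
Ram(-22287, -1235554135) = {3, 5, 17, 19, 23, 29, 37, ∞}; no ℚ_3-point on the conic.

[3, 5, 17, 19, 23, 29, 37, inf]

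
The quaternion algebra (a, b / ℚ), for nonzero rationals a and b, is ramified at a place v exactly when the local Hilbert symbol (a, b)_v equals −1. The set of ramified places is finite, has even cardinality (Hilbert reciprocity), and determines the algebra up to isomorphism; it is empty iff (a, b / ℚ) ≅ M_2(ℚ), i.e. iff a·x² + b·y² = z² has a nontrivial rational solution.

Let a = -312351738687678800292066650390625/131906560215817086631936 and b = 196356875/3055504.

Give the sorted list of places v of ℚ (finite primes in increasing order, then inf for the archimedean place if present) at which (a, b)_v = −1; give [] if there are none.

(a, b) ≡ (-105, 11) mod (ℚ^×)²; places V = {2, 3, 5, 7, 11, 13, 17, 19, 23, ∞}.
(a,b)_13: α=12, u≡12; β=4, v≡5 (mod 13); (12|13)=+1, (5|13)=-1; sign (−1)^0·+1^4·-1^12 = +1.
(a,b)_17: α=-2, u≡6; β=0, v≡14 (mod 17); (6|17)=-1, (14|17)=-1; sign (−1)^0·-1^0·-1^-2 = +1.
(a,b)_3: α=7, u≡1; β=0, v≡2 (mod 3); (1|3)=+1, (2|3)=-1; sign (−1)^0·+1^0·-1^7 = -1.
(a,b)_11: α=4, u≡5; β=1, v≡1 (mod 11); (5|11)=+1, (1|11)=+1; sign (−1)^0·+1^1·+1^4 = +1.
(a,b)_23: α=-6, u≡7; β=-2, v≡11 (mod 23); (7|23)=-1, (11|23)=-1; sign (−1)^0·-1^-2·-1^-6 = +1.
(a,b)_5: α=13, u≡4; β=4, v≡4 (mod 5); (4|5)=+1, (4|5)=+1; sign (−1)^0·+1^4·+1^13 = +1.
(a,b)_2: α=-16, β=-4; u≡7, v≡3 (mod 8); ε(u)ε(v)=1·1, αω(v)=-16·1, βω(u)=-4·0; sum ≡ 1  ⇒  -1.
(a,b)_∞: sgn(-105)=−, sgn(11)=+, so +1.
(a,b)_7: α=3, u≡6; β=0, v≡2 (mod 7); (6|7)=-1, (2|7)=+1; sign (−1)^0·-1^0·+1^3 = +1.
(a,b)_19: α=-6, u≡9; β=-2, v≡5 (mod 19); (9|19)=+1, (5|19)=+1; sign (−1)^0·+1^-2·+1^-6 = +1.
|Ram(-105, 11)| = 2, even; anisotropic at {2, 3}.

[2, 3]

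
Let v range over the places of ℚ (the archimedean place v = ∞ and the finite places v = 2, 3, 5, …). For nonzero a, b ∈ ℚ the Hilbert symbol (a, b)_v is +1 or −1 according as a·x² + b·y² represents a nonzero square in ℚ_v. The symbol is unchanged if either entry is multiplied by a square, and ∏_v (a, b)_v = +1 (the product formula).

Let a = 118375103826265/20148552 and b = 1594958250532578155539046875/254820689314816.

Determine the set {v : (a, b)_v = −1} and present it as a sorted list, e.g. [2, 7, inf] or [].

[2, 11, 13, 19]

Mod squares: a ≡ 27170, b ≡ 19. Check v ∈ {∞, 2, 3, 5, 11, 13, 17, 19, 23, 41}.
v=3: a=3^-2·(≡2), b=3^0·(≡1) mod 3; (2|3)=-1, (1|3)=+1; (−1)^{-2·0·1}·(-1)^0·(+1)^-2 = +1.
v=19: a=19^3·(≡4), b=19^5·(≡4) mod 19; (4|19)=+1, (4|19)=+1; (−1)^{3·5·9}·(+1)^5·(+1)^3 = -1.
v=13: a=13^1·(≡3), b=13^2·(≡6) mod 13; (3|13)=+1, (6|13)=-1; (−1)^{1·2·6}·(+1)^2·(-1)^1 = -1.
v=∞: 27170 > 0 and 19 > 0  ⇒  (a,b)_∞ = +1.
v=2: v_2(a)=-3, v_2(b)=-10; units ≡ 1, 3 (mod 8); ε·ε+αω+βω = 0·1+-3·1+-10·0 ≡ 1  ⇒  (a,b)_2 = -1.
v=23: a=23^-4·(≡17), b=23^-6·(≡14) mod 23; (17|23)=-1, (14|23)=-1; (−1)^{-4·-6·11}·(-1)^-6·(-1)^-4 = +1.
v=11: a=11^1·(≡6), b=11^2·(≡10) mod 11; (6|11)=-1, (10|11)=-1; (−1)^{1·2·5}·(-1)^2·(-1)^1 = -1.
v=5: a=5^1·(≡4), b=5^6·(≡4) mod 5; (4|5)=+1, (4|5)=+1; (−1)^{1·6·2}·(+1)^6·(+1)^1 = +1.
v=17: a=17^6·(≡9), b=17^10·(≡2) mod 17; (9|17)=+1, (2|17)=+1; (−1)^{6·10·8}·(+1)^10·(+1)^6 = +1.
v=41: a=41^0·(≡22), b=41^-2·(≡34) mod 41; (22|41)=-1, (34|41)=-1; (−1)^{0·-2·20}·(-1)^-2·(-1)^0 = +1.
|Ram(27170, 19)| = 4, even; anisotropic at {2, 11, 13, 19}.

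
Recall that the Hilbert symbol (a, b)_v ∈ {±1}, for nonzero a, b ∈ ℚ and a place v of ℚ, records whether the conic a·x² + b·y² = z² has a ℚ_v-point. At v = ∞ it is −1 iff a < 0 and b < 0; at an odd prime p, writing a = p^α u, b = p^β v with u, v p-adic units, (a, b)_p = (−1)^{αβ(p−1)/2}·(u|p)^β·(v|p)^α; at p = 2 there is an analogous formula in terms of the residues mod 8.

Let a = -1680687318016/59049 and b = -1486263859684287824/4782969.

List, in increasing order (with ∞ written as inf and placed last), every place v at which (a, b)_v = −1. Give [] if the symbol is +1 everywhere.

[2, 29, 37, inf]

(a, b) ≡ (-33495841, -29) mod (ℚ^×)²; places V = {2, 3, 7, 19, 29, 31, 37, 53, ∞}.
(a,b)_29: α=1, u≡26; β=1, v≡9 (mod 29); (26|29)=-1, (9|29)=+1; sign (−1)^0·-1^1·+1^1 = -1.
(a,b)_2: α=10, β=4; u≡7, v≡3 (mod 8); ε(u)ε(v)=1·1, αω(v)=10·1, βω(u)=4·0; sum ≡ 1  ⇒  -1.
(a,b)_3: α=-10, u≡2; β=-14, v≡1 (mod 3); (2|3)=-1, (1|3)=+1; sign (−1)^0·-1^-14·+1^-10 = +1.
(a,b)_7: α=2, u≡3; β=4, v≡6 (mod 7); (3|7)=-1, (6|7)=-1; sign (−1)^0·-1^4·-1^2 = +1.
(a,b)_31: α=1, u≡18; β=2, v≡25 (mod 31); (18|31)=+1, (25|31)=+1; sign (−1)^0·+1^2·+1^1 = +1.
(a,b)_∞: sgn(-33495841)=−, sgn(-29)=−, so -1.
(a,b)_37: α=1, u≡31; β=2, v≡13 (mod 37); (31|37)=-1, (13|37)=-1; sign (−1)^0·-1^2·-1^1 = -1.
(a,b)_19: α=1, u≡14; β=2, v≡6 (mod 19); (14|19)=-1, (6|19)=+1; sign (−1)^0·-1^2·+1^1 = +1.
(a,b)_53: α=1, u≡46; β=2, v≡25 (mod 53); (46|53)=+1, (25|53)=+1; sign (−1)^0·+1^2·+1^1 = +1.
(-33495841, -29 / ℚ) ramifies at {2, 29, 37, ∞}: a division algebra.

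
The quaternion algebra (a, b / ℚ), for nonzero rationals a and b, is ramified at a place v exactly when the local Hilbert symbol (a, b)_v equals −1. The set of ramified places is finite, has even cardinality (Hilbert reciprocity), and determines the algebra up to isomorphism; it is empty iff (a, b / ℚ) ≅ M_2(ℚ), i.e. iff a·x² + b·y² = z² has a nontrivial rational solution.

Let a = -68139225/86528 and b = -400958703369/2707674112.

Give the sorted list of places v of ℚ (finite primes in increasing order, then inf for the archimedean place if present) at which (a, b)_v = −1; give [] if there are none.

(a, b) ≡ (-67298, -13) mod (ℚ^×)²; places V = {2, 3, 5, 7, 11, 13, 19, 23, 41, ∞}.
(a,b)_11: α=1, u≡5; β=-2, v≡1 (mod 11); (5|11)=+1, (1|11)=+1; sign (−1)^0·+1^-2·+1^1 = +1.
(a,b)_7: α=1, u≡4; β=2, v≡1 (mod 7); (4|7)=+1, (1|7)=+1; sign (−1)^0·+1^2·+1^1 = +1.
(a,b)_5: α=2, u≡2; β=0, v≡3 (mod 5); (2|5)=-1, (3|5)=-1; sign (−1)^0·-1^0·-1^2 = +1.
(a,b)_23: α=1, u≡16; β=4, v≡5 (mod 23); (16|23)=+1, (5|23)=-1; sign (−1)^0·+1^4·-1^1 = -1.
(a,b)_2: α=-9, β=-10; u≡7, v≡3 (mod 8); ε(u)ε(v)=1·1, αω(v)=-9·1, βω(u)=-10·0; sum ≡ 0  ⇒  +1.
(a,b)_3: α=4, u≡1; β=4, v≡2 (mod 3); (1|3)=+1, (2|3)=-1; sign (−1)^0·+1^4·-1^4 = +1.
(a,b)_41: α=0, u≡38; β=-2, v≡30 (mod 41); (38|41)=-1, (30|41)=-1; sign (−1)^0·-1^-2·-1^0 = +1.
(a,b)_∞: sgn(-67298)=−, sgn(-13)=−, so -1.
(a,b)_19: α=1, u≡16; β=2, v≡5 (mod 19); (16|19)=+1, (5|19)=+1; sign (−1)^0·+1^2·+1^1 = +1.
(a,b)_13: α=-2, u≡3; β=-1, v≡9 (mod 13); (3|13)=+1, (9|13)=+1; sign (−1)^0·+1^-1·+1^-2 = +1.
|Ram(-67298, -13)| = 2, even; anisotropic at {23, ∞}.

[23, inf]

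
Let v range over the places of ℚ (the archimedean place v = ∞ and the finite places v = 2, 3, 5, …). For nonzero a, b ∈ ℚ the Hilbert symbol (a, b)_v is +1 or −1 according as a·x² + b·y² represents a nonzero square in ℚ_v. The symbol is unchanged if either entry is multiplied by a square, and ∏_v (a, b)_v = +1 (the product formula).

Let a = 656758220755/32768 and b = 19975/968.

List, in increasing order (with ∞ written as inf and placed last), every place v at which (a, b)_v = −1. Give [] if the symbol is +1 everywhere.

(a, b) ≡ (41990, 1598) mod (ℚ^×)²; places V = {2, 5, 7, 11, 13, 17, 19, 47, ∞}.
(a,b)_5: α=1, u≡2; β=2, v≡3 (mod 5); (2|5)=-1, (3|5)=-1; sign (−1)^0·-1^2·-1^1 = -1.
(a,b)_7: α=2, u≡2; β=0, v≡2 (mod 7); (2|7)=+1, (2|7)=+1; sign (−1)^0·+1^0·+1^2 = +1.
(a,b)_13: α=1, u≡5; β=0, v≡12 (mod 13); (5|13)=-1, (12|13)=+1; sign (−1)^0·-1^0·+1^1 = +1.
(a,b)_11: α=0, u≡1; β=-2, v≡4 (mod 11); (1|11)=+1, (4|11)=+1; sign (−1)^0·+1^-2·+1^0 = +1.
(a,b)_17: α=3, u≡10; β=1, v≡15 (mod 17); (10|17)=-1, (15|17)=+1; sign (−1)^0·-1^1·+1^3 = -1.
(a,b)_19: α=1, u≡17; β=0, v≡13 (mod 19); (17|19)=+1, (13|19)=-1; sign (−1)^0·+1^0·-1^1 = -1.
(a,b)_2: α=-15, β=-3; u≡3, v≡7 (mod 8); ε(u)ε(v)=1·1, αω(v)=-15·0, βω(u)=-3·1; sum ≡ 0  ⇒  +1.
(a,b)_∞: sgn(41990)=+, sgn(1598)=+, so +1.
(a,b)_47: α=2, u≡20; β=1, v≡37 (mod 47); (20|47)=-1, (37|47)=+1; sign (−1)^0·-1^1·+1^2 = -1.
|Ram(41990, 1598)| = 4, even; anisotropic at {5, 17, 19, 47}.

[5, 17, 19, 47]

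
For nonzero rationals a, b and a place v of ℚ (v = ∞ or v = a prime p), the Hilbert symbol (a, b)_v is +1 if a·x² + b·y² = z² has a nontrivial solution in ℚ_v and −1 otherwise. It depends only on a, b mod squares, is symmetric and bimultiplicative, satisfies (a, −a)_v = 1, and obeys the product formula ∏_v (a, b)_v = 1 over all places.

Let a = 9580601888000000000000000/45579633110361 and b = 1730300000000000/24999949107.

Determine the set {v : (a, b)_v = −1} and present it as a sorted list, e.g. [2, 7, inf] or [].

[2, 3, 5, 13]

(a, b) ≡ (5, 4290) mod (ℚ^×)²; places V = {2, 3, 5, 7, 11, 13, 23, ∞}.
(a,b)_∞: sgn(5)=+, sgn(4290)=+, so +1.
(a,b)_13: α=2, u≡7; β=1, v≡11 (mod 13); (7|13)=-1, (11|13)=-1; sign (−1)^0·-1^1·-1^2 = -1.
(a,b)_7: α=-6, u≡3; β=-4, v≡3 (mod 7); (3|7)=-1, (3|7)=-1; sign (−1)^0·-1^-4·-1^-6 = +1.
(a,b)_23: α=0, u≡14; β=-2, v≡16 (mod 23); (14|23)=-1, (16|23)=+1; sign (−1)^0·-1^-2·+1^0 = +1.
(a,b)_2: α=20, β=11; u≡5, v≡1 (mod 8); ε(u)ε(v)=0·0, αω(v)=20·0, βω(u)=11·1; sum ≡ 1  ⇒  -1.
(a,b)_11: α=6, u≡9; β=3, v≡9 (mod 11); (9|11)=+1, (9|11)=+1; sign (−1)^0·+1^3·+1^6 = +1.
(a,b)_3: α=-18, u≡2; β=-9, v≡2 (mod 3); (2|3)=-1, (2|3)=-1; sign (−1)^0·-1^-9·-1^-18 = -1.
(a,b)_5: α=15, u≡4; β=11, v≡2 (mod 5); (4|5)=+1, (2|5)=-1; sign (−1)^0·+1^11·-1^15 = -1.
Ram(5, 4290) = {2, 3, 5, 13}; no ℚ_2-point on the conic.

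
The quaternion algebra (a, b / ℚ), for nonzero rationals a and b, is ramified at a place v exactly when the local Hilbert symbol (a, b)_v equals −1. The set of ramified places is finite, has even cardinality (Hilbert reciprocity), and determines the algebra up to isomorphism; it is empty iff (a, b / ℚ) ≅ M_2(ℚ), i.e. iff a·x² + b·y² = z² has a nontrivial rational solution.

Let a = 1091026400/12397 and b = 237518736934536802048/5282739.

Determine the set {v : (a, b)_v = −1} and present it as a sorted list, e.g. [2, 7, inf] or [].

Mod squares: a ≡ 690074198, b ≡ 10373. Check v ∈ {∞, 2, 3, 5, 7, 11, 23, 29, 31, 37, 41}.
v=11: a=11^-1·(≡7), b=11^-3·(≡2) mod 11; (7|11)=-1, (2|11)=-1; (−1)^{-1·-3·5}·(-1)^-3·(-1)^-1 = -1.
v=41: a=41^1·(≡25), b=41^3·(≡30) mod 41; (25|41)=+1, (30|41)=-1; (−1)^{1·3·20}·(+1)^3·(-1)^1 = -1.
v=2: v_2(a)=5, v_2(b)=8; units ≡ 3, 5 (mod 8); ε·ε+αω+βω = 1·0+5·1+8·1 ≡ 1  ⇒  (a,b)_2 = -1.
v=23: a=23^-1·(≡1), b=23^3·(≡21) mod 23; (1|23)=+1, (21|23)=-1; (−1)^{-1·3·11}·(+1)^3·(-1)^-1 = +1.
v=37: a=37^1·(≡25), b=37^2·(≡32) mod 37; (25|37)=+1, (32|37)=-1; (−1)^{1·2·18}·(+1)^2·(-1)^1 = -1.
v=5: a=5^2·(≡3), b=5^0·(≡2) mod 5; (3|5)=-1, (2|5)=-1; (−1)^{2·0·2}·(-1)^0·(-1)^2 = +1.
v=7: a=7^-2·(≡2), b=7^-2·(≡6) mod 7; (2|7)=+1, (6|7)=-1; (−1)^{-2·-2·3}·(+1)^-2·(-1)^-2 = +1.
v=29: a=29^1·(≡26), b=29^2·(≡6) mod 29; (26|29)=-1, (6|29)=+1; (−1)^{1·2·14}·(-1)^2·(+1)^1 = +1.
v=31: a=31^1·(≡8), b=31^2·(≡10) mod 31; (8|31)=+1, (10|31)=+1; (−1)^{1·2·15}·(+1)^2·(+1)^1 = +1.
v=∞: 690074198 > 0 and 10373 > 0  ⇒  (a,b)_∞ = +1.
v=3: a=3^0·(≡2), b=3^-4·(≡2) mod 3; (2|3)=-1, (2|3)=-1; (−1)^{0·-4·1}·(-1)^-4·(-1)^0 = +1.
Ram(690074198, 10373) = {2, 11, 37, 41}; no ℚ_2-point on the conic.

[2, 11, 37, 41]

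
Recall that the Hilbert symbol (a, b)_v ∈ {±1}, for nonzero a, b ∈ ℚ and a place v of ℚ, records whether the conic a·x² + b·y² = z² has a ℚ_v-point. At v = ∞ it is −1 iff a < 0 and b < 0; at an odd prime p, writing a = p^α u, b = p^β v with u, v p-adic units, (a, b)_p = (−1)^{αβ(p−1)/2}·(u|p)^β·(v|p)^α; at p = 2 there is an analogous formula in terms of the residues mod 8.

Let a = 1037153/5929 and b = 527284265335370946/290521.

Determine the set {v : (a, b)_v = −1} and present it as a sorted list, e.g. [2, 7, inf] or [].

Mod squares: a ≡ 17, b ≡ 68034. Check v ∈ {∞, 2, 3, 7, 11, 13, 17, 19, 23, 29}.
v=29: a=29^0·(≡2), b=29^1·(≡17) mod 29; (2|29)=-1, (17|29)=-1; (−1)^{0·1·14}·(-1)^1·(-1)^0 = -1.
v=23: a=23^0·(≡11), b=23^1·(≡17) mod 23; (11|23)=-1, (17|23)=-1; (−1)^{0·1·11}·(-1)^1·(-1)^0 = -1.
v=2: v_2(a)=0, v_2(b)=1; units ≡ 1, 1 (mod 8); ε·ε+αω+βω = 0·0+0·0+1·0 ≡ 0  ⇒  (a,b)_2 = +1.
v=7: a=7^-2·(≡6), b=7^-4·(≡2) mod 7; (6|7)=-1, (2|7)=+1; (−1)^{-2·-4·3}·(-1)^-4·(+1)^-2 = +1.
v=3: a=3^0·(≡2), b=3^3·(≡1) mod 3; (2|3)=-1, (1|3)=+1; (−1)^{0·3·1}·(-1)^3·(+1)^0 = -1.
v=19: a=19^2·(≡4), b=19^2·(≡18) mod 19; (4|19)=+1, (18|19)=-1; (−1)^{2·2·9}·(+1)^2·(-1)^2 = +1.
v=11: a=11^-2·(≡8), b=11^-2·(≡6) mod 11; (8|11)=-1, (6|11)=-1; (−1)^{-2·-2·5}·(-1)^-2·(-1)^-2 = +1.
v=∞: 17 > 0 and 68034 > 0  ⇒  (a,b)_∞ = +1.
v=13: a=13^2·(≡1), b=13^4·(≡2) mod 13; (1|13)=+1, (2|13)=-1; (−1)^{2·4·6}·(+1)^4·(-1)^2 = +1.
v=17: a=17^1·(≡1), b=17^5·(≡6) mod 17; (1|17)=+1, (6|17)=-1; (−1)^{1·5·8}·(+1)^5·(-1)^1 = -1.
|Ram(17, 68034)| = 4, even; anisotropic at {3, 17, 23, 29}.

[3, 17, 23, 29]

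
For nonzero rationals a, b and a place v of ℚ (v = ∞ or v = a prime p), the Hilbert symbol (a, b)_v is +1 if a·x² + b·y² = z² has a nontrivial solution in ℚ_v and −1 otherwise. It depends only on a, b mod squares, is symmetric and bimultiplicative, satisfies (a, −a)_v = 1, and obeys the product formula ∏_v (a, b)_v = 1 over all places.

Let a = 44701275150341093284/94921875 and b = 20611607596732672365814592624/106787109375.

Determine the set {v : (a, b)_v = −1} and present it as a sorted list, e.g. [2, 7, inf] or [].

Mod squares: a ≡ 3, b ≡ 39585. Check v ∈ {∞, 2, 3, 5, 7, 11, 13, 19, 29}.
v=3: a=3^-5·(≡1), b=3^-7·(≡1) mod 3; (1|3)=+1, (1|3)=+1; (−1)^{-5·-7·1}·(+1)^-7·(+1)^-5 = -1.
v=5: a=5^-8·(≡3), b=5^-11·(≡2) mod 5; (3|5)=-1, (2|5)=-1; (−1)^{-8·-11·2}·(-1)^-11·(-1)^-8 = -1.
v=∞: 3 > 0 and 39585 > 0  ⇒  (a,b)_∞ = +1.
v=29: a=29^4·(≡11), b=29^5·(≡17) mod 29; (11|29)=-1, (17|29)=-1; (−1)^{4·5·14}·(-1)^5·(-1)^4 = -1.
v=2: v_2(a)=2, v_2(b)=4; units ≡ 3, 1 (mod 8); ε·ε+αω+βω = 1·0+2·0+4·1 ≡ 0  ⇒  (a,b)_2 = +1.
v=11: a=11^4·(≡9), b=11^6·(≡2) mod 11; (9|11)=+1, (2|11)=-1; (−1)^{4·6·5}·(+1)^6·(-1)^4 = +1.
v=19: a=19^4·(≡2), b=19^6·(≡10) mod 19; (2|19)=-1, (10|19)=-1; (−1)^{4·6·9}·(-1)^6·(-1)^4 = +1.
v=7: a=7^2·(≡3), b=7^3·(≡6) mod 7; (3|7)=-1, (6|7)=-1; (−1)^{2·3·3}·(-1)^3·(-1)^2 = -1.
v=13: a=13^2·(≡9), b=13^3·(≡4) mod 13; (9|13)=+1, (4|13)=+1; (−1)^{2·3·6}·(+1)^3·(+1)^2 = +1.
Ram(3, 39585) = {3, 5, 7, 29}; no ℚ_3-point on the conic.

[3, 5, 7, 29]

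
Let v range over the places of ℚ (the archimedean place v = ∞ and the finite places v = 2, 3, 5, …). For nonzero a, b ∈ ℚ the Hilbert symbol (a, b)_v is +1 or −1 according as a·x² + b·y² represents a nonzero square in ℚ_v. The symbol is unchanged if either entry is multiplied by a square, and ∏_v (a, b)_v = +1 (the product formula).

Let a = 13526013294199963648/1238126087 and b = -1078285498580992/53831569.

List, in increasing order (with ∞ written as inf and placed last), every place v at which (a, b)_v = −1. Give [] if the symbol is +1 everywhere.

(a, b) ≡ (582521, -25327) mod (ℚ^×)²; places V = {2, 7, 11, 13, 19, 23, 29, 31, 43, ∞}.
(a,b)_43: α=1, u≡30; β=1, v≡36 (mod 43); (30|43)=-1, (36|43)=+1; sign (−1)^1·-1^1·+1^1 = +1.
(a,b)_7: α=2, u≡4; β=0, v≡5 (mod 7); (4|7)=+1, (5|7)=-1; sign (−1)^0·+1^0·-1^2 = +1.
(a,b)_∞: sgn(582521)=+, sgn(-25327)=−, so +1.
(a,b)_31: α=3, u≡25; β=3, v≡10 (mod 31); (25|31)=+1, (10|31)=+1; sign (−1)^1·+1^3·+1^3 = -1.
(a,b)_19: α=1, u≡18; β=1, v≡1 (mod 19); (18|19)=-1, (1|19)=+1; sign (−1)^1·-1^1·+1^1 = +1.
(a,b)_13: α=2, u≡12; β=2, v≡3 (mod 13); (12|13)=+1, (3|13)=+1; sign (−1)^0·+1^2·+1^2 = +1.
(a,b)_11: α=-2, u≡5; β=-2, v≡7 (mod 11); (5|11)=+1, (7|11)=-1; sign (−1)^0·+1^-2·-1^-2 = +1.
(a,b)_2: α=26, β=18; u≡1, v≡1 (mod 8); ε(u)ε(v)=0·0, αω(v)=26·0, βω(u)=18·0; sum ≡ 0  ⇒  +1.
(a,b)_29: α=-2, u≡2; β=-2, v≡8 (mod 29); (2|29)=-1, (8|29)=-1; sign (−1)^0·-1^-2·-1^-2 = +1.
(a,b)_23: α=-3, u≡13; β=-2, v≡19 (mod 23); (13|23)=+1, (19|23)=-1; sign (−1)^0·+1^-2·-1^-3 = -1.
|Ram(582521, -25327)| = 2, even; anisotropic at {23, 31}.

[23, 31]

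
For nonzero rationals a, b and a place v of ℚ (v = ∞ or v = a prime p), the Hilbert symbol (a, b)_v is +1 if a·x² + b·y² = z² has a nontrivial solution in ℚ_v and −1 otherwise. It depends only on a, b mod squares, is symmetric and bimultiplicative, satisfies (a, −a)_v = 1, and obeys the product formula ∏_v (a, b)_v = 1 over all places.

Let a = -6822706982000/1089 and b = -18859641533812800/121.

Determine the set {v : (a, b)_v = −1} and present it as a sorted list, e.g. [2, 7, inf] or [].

(a, b) ≡ (-348097295, -1073) mod (ℚ^×)²; places V = {2, 3, 5, 7, 11, 13, 23, 29, 31, 37, ∞}.
(a,b)_23: α=1, u≡1; β=2, v≡18 (mod 23); (1|23)=+1, (18|23)=+1; sign (−1)^0·+1^2·+1^1 = +1.
(a,b)_2: α=4, β=6; u≡1, v≡7 (mod 8); ε(u)ε(v)=0·1, αω(v)=4·0, βω(u)=6·0; sum ≡ 0  ⇒  +1.
(a,b)_11: α=-2, u≡4; β=-2, v≡5 (mod 11); (4|11)=+1, (5|11)=+1; sign (−1)^0·+1^-2·+1^-2 = +1.
(a,b)_37: α=1, u≡5; β=1, v≡17 (mod 37); (5|37)=-1, (17|37)=-1; sign (−1)^0·-1^1·-1^1 = +1.
(a,b)_5: α=3, u≡1; β=2, v≡3 (mod 5); (1|5)=+1, (3|5)=-1; sign (−1)^0·+1^2·-1^3 = -1.
(a,b)_3: α=-2, u≡1; β=2, v≡1 (mod 3); (1|3)=+1, (1|3)=+1; sign (−1)^0·+1^2·+1^-2 = +1.
(a,b)_31: α=1, u≡29; β=2, v≡6 (mod 31); (29|31)=-1, (6|31)=-1; sign (−1)^0·-1^2·-1^1 = -1.
(a,b)_13: α=1, u≡12; β=0, v≡5 (mod 13); (12|13)=+1, (5|13)=-1; sign (−1)^0·+1^0·-1^1 = -1.
(a,b)_29: α=1, u≡13; β=1, v≡3 (mod 29); (13|29)=+1, (3|29)=-1; sign (−1)^0·+1^1·-1^1 = -1.
(a,b)_∞: sgn(-348097295)=−, sgn(-1073)=−, so -1.
(a,b)_7: α=3, u≡1; β=4, v≡6 (mod 7); (1|7)=+1, (6|7)=-1; sign (−1)^0·+1^4·-1^3 = -1.
|Ram(-348097295, -1073)| = 6, even; anisotropic at {5, 7, 13, 29, 31, ∞}.

[5, 7, 13, 29, 31, inf]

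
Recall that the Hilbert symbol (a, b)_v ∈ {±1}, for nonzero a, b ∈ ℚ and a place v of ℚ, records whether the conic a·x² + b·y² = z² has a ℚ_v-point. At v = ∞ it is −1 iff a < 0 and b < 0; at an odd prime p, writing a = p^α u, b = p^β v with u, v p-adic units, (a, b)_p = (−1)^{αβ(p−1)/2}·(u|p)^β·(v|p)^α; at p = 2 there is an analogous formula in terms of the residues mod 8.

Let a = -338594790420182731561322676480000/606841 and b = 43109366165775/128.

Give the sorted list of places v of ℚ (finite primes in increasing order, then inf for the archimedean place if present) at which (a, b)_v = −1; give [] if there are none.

Mod squares: a ≡ -2618, b ≡ 78. Check v ∈ {∞, 2, 3, 5, 7, 11, 13, 17, 19, 31, 41}.
v=7: a=7^7·(≡1), b=7^2·(≡4) mod 7; (1|7)=+1, (4|7)=+1; (−1)^{7·2·3}·(+1)^2·(+1)^7 = +1.
v=31: a=31^4·(≡27), b=31^2·(≡2) mod 31; (27|31)=-1, (2|31)=+1; (−1)^{4·2·15}·(-1)^2·(+1)^4 = +1.
v=5: a=5^4·(≡2), b=5^2·(≡2) mod 5; (2|5)=-1, (2|5)=-1; (−1)^{4·2·2}·(-1)^2·(-1)^4 = +1.
v=19: a=19^-2·(≡1), b=19^2·(≡13) mod 19; (1|19)=+1, (13|19)=-1; (−1)^{-2·2·9}·(+1)^2·(-1)^-2 = +1.
v=13: a=13^2·(≡8), b=13^1·(≡6) mod 13; (8|13)=-1, (6|13)=-1; (−1)^{2·1·6}·(-1)^1·(-1)^2 = -1.
v=3: a=3^2·(≡1), b=3^3·(≡2) mod 3; (1|3)=+1, (2|3)=-1; (−1)^{2·3·1}·(+1)^3·(-1)^2 = +1.
v=2: v_2(a)=11, v_2(b)=-7; units ≡ 3, 7 (mod 8); ε·ε+αω+βω = 1·1+11·0+-7·1 ≡ 0  ⇒  (a,b)_2 = +1.
v=11: a=11^5·(≡9), b=11^0·(≡9) mod 11; (9|11)=+1, (9|11)=+1; (−1)^{5·0·5}·(+1)^0·(+1)^5 = +1.
v=∞: -2618 < 0 and 78 > 0  ⇒  (a,b)_∞ = +1.
v=17: a=17^5·(≡9), b=17^2·(≡10) mod 17; (9|17)=+1, (10|17)=-1; (−1)^{5·2·8}·(+1)^2·(-1)^5 = -1.
v=41: a=41^-2·(≡17), b=41^0·(≡23) mod 41; (17|41)=-1, (23|41)=+1; (−1)^{-2·0·20}·(-1)^0·(+1)^-2 = +1.
|Ram(-2618, 78)| = 2, even; anisotropic at {13, 17}.

[13, 17]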